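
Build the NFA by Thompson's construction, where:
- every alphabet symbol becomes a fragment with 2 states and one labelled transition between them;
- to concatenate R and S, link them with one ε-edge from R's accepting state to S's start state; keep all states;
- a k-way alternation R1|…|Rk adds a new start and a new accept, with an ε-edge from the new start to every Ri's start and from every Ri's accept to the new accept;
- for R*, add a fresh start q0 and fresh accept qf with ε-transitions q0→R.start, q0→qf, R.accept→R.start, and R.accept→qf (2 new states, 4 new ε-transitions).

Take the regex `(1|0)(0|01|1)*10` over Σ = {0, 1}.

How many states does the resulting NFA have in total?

Building bottom-up:
Each of the 8 symbol leaves contributes a 2-state fragment.
  1|0 : 6 states
  01 : 4 states
  0|01|1 : 10 states
  (0|01|1)* : 12 states
  (1|0)(0|01|1)*10 : 22 states

22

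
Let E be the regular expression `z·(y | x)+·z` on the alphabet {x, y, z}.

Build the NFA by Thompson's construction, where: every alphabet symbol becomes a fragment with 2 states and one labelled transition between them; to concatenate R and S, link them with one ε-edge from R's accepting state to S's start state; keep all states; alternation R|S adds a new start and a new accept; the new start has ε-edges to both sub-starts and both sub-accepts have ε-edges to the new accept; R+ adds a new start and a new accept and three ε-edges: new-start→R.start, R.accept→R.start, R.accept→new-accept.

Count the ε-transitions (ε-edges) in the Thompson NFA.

9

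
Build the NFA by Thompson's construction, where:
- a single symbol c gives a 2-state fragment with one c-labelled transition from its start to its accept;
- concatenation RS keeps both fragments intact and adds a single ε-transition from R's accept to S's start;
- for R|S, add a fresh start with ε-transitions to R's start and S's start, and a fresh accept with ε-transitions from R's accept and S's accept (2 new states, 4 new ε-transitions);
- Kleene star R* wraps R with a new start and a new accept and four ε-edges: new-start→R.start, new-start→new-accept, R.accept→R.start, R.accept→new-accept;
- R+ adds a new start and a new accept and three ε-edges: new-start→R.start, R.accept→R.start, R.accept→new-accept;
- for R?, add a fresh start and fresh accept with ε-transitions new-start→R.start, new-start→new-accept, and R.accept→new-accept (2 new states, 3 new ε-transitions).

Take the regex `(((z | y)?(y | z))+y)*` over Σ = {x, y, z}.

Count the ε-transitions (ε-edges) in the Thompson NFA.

Building bottom-up:
Each of the 5 symbol leaves contributes 0 ε-transitions.
  z | y = 4 ε-transitions
  (z | y)? = 7 ε-transitions
  y | z = 4 ε-transitions
  (z | y)?(y | z) = 12 ε-transitions
  ((z | y)?(y | z))+ = 15 ε-transitions
  ((z | y)?(y | z))+y = 16 ε-transitions
  (((z | y)?(y | z))+y)* = 20 ε-transitions

20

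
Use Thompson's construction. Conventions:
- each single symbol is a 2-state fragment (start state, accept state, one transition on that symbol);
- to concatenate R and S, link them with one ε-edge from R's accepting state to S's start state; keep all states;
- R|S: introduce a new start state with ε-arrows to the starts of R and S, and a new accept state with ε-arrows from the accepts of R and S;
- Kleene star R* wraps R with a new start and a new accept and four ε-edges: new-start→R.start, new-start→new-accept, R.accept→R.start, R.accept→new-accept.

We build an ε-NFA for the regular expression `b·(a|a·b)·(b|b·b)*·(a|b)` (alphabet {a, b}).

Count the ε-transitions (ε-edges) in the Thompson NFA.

21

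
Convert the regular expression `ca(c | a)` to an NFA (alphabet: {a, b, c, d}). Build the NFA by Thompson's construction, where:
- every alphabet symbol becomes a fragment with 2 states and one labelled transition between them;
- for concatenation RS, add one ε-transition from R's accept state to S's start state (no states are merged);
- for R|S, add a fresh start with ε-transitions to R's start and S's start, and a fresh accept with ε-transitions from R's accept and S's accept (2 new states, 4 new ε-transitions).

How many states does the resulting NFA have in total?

10

Bottom-up over the parse tree:
Each of the 4 symbol leaves contributes a 2-state fragment.
  c | a = 6 states
  ca(c | a) = 10 states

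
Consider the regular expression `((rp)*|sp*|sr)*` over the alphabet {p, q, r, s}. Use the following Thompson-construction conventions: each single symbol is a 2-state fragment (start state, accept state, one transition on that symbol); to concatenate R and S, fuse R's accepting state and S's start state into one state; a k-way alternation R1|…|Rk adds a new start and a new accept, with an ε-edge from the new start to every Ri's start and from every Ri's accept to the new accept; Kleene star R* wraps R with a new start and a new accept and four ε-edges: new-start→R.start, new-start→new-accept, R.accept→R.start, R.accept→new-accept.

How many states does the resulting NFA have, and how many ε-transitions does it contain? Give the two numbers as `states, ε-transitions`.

17, 18

Per subexpression:
Each of the 6 symbol leaves contributes 2 states and 0 ε-transitions.
  rp → 3 states, 0 ε-transitions
  (rp)* → 5 states, 4 ε-transitions
  p* → 4 states, 4 ε-transitions
  sp* → 5 states, 4 ε-transitions
  sr → 3 states, 0 ε-transitions
  (rp)*|sp*|sr → 15 states, 14 ε-transitions
  ((rp)*|sp*|sr)* → 17 states, 18 ε-transitions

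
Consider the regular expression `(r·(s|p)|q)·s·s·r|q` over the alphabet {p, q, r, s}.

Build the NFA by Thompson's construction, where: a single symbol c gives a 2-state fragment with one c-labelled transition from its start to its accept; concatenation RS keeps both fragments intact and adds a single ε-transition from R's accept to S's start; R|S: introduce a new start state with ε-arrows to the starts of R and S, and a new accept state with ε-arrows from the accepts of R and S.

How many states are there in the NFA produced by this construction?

22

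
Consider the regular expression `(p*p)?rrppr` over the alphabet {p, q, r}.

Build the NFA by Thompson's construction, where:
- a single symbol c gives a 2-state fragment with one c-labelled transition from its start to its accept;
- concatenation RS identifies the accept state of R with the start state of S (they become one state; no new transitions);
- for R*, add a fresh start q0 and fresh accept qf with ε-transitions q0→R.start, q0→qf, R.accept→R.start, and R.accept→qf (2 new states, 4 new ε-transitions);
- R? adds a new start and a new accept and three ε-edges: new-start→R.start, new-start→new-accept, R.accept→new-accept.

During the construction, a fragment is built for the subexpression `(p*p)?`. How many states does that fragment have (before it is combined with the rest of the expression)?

7

Fragment for `(p*p)?`:
Each of the 2 symbol leaves contributes a 2-state fragment.
  p* — 4 states
  p*p — 5 states
  (p*p)? — 7 states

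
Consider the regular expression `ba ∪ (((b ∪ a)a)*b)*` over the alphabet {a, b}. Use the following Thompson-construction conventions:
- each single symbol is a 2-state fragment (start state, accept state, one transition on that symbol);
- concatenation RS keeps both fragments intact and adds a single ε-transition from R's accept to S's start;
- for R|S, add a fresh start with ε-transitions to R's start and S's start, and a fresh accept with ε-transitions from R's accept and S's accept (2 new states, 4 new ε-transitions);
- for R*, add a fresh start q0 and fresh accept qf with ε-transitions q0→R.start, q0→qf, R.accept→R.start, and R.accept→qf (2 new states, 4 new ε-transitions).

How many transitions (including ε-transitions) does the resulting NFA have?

Recursing over subexpressions:
Each of the 6 symbol leaves contributes 1 transition (1 symbol, 0 ε).
  ba → 3 transitions (2 symbol, 1 ε)
  b ∪ a → 6 transitions (2 symbol, 4 ε)
  (b ∪ a)a → 8 transitions (3 symbol, 5 ε)
  ((b ∪ a)a)* → 12 transitions (3 symbol, 9 ε)
  ((b ∪ a)a)*b → 14 transitions (4 symbol, 10 ε)
  (((b ∪ a)a)*b)* → 18 transitions (4 symbol, 14 ε)
  ba ∪ (((b ∪ a)a)*b)* → 25 transitions (6 symbol, 19 ε)

25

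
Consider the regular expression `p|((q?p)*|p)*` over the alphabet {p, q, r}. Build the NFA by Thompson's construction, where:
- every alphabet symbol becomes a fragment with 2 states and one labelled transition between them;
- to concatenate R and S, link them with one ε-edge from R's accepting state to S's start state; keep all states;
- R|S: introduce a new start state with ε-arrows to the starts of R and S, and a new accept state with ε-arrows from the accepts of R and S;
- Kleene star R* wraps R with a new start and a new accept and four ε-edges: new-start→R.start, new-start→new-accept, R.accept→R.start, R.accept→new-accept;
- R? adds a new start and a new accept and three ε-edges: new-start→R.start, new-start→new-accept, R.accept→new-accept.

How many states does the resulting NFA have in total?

Recursing over subexpressions:
Each of the 4 symbol leaves contributes a 2-state fragment.
  q? = 4 states
  q?p = 6 states
  (q?p)* = 8 states
  (q?p)*|p = 12 states
  ((q?p)*|p)* = 14 states
  p|((q?p)*|p)* = 18 states

18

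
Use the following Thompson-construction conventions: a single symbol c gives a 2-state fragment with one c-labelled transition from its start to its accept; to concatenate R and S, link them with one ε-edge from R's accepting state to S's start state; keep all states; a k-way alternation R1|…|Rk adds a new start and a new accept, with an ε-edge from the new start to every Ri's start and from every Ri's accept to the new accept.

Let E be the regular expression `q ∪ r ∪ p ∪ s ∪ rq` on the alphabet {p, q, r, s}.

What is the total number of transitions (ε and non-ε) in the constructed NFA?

17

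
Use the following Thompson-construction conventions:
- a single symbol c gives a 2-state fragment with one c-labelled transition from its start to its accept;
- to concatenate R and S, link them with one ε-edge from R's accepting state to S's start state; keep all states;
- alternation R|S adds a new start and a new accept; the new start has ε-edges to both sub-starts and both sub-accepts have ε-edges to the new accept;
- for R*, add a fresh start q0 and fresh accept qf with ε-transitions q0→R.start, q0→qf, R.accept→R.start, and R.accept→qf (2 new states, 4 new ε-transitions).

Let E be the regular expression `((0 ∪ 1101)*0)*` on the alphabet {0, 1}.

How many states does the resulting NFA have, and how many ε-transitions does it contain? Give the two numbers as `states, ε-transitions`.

18, 16

Per subexpression:
Each of the 6 symbol leaves contributes 2 states and 0 ε-transitions.
  1101 — 8 states, 3 ε-transitions
  0 ∪ 1101 — 12 states, 7 ε-transitions
  (0 ∪ 1101)* — 14 states, 11 ε-transitions
  (0 ∪ 1101)*0 — 16 states, 12 ε-transitions
  ((0 ∪ 1101)*0)* — 18 states, 16 ε-transitions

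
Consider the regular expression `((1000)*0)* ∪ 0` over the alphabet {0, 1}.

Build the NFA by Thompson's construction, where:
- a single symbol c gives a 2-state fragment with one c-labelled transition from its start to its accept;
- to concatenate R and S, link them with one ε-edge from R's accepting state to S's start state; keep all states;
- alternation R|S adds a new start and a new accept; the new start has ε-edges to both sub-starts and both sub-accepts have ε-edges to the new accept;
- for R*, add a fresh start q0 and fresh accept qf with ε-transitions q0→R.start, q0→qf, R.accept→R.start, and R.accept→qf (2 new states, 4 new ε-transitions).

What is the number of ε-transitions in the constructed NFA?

Per subexpression:
Each of the 6 symbol leaves contributes 0 ε-transitions.
  1000 — 3 ε-transitions
  (1000)* — 7 ε-transitions
  (1000)*0 — 8 ε-transitions
  ((1000)*0)* — 12 ε-transitions
  ((1000)*0)* ∪ 0 — 16 ε-transitions

16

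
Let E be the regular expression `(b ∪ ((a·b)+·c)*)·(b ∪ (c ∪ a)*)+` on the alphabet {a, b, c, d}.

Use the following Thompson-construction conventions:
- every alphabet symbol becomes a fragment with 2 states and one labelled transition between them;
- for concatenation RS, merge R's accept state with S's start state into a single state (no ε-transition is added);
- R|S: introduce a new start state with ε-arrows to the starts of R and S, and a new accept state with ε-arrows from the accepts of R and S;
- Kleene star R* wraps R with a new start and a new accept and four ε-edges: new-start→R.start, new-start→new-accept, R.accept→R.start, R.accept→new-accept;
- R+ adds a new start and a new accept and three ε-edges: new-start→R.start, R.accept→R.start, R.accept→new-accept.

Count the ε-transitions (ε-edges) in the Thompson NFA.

26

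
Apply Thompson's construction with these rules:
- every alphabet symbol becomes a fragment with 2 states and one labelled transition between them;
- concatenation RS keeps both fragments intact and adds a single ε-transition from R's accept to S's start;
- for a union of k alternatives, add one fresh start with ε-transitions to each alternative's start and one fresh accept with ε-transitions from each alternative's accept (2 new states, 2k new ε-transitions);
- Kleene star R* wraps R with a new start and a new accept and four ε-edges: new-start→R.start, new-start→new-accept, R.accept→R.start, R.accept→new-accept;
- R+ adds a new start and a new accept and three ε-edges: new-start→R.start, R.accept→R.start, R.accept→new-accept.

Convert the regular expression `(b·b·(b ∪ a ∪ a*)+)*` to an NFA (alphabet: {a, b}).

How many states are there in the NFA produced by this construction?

Bottom-up over the parse tree:
Each of the 5 symbol leaves contributes a 2-state fragment.
  a* : 4 states
  b ∪ a ∪ a* : 10 states
  (b ∪ a ∪ a*)+ : 12 states
  b·b·(b ∪ a ∪ a*)+ : 16 states
  (b·b·(b ∪ a ∪ a*)+)* : 18 states

18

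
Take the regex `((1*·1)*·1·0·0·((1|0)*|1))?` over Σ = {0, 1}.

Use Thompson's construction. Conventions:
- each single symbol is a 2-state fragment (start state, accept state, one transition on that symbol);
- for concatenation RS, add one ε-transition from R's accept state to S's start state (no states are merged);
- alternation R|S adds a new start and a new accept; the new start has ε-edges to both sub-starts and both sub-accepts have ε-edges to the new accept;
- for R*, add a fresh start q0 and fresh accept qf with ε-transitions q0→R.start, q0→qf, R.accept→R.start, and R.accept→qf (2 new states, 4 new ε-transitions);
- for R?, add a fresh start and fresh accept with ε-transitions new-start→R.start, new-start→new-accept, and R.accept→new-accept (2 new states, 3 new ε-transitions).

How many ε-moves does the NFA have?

28

Building bottom-up:
Each of the 8 symbol leaves contributes 0 ε-transitions.
  1* → 4 ε-transitions
  1*·1 → 5 ε-transitions
  (1*·1)* → 9 ε-transitions
  1|0 → 4 ε-transitions
  (1|0)* → 8 ε-transitions
  (1|0)*|1 → 12 ε-transitions
  (1*·1)*·1·0·0·((1|0)*|1) → 25 ε-transitions
  ((1*·1)*·1·0·0·((1|0)*|1))? → 28 ε-transitions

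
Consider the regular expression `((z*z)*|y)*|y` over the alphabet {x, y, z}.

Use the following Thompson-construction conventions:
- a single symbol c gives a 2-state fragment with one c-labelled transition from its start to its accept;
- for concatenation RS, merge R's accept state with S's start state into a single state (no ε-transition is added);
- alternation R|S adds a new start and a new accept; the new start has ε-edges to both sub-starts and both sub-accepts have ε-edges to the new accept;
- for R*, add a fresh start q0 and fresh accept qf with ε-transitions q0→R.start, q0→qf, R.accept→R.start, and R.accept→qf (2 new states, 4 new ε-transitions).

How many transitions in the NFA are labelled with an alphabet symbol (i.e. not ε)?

4

Per subexpression:
Each of the 4 symbol leaves contributes exactly 1 symbol transition.
  z* = 1 symbol transition
  z*z = 2 symbol transitions
  (z*z)* = 2 symbol transitions
  (z*z)*|y = 3 symbol transitions
  ((z*z)*|y)* = 3 symbol transitions
  ((z*z)*|y)*|y = 4 symbol transitions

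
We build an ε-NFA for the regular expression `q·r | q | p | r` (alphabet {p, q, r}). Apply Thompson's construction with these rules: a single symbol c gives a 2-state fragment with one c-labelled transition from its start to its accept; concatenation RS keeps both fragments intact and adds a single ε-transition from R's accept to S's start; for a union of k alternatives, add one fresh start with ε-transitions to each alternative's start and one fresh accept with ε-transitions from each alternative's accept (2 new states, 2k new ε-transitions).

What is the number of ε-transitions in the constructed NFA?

Building bottom-up:
Each of the 5 symbol leaves contributes 0 ε-transitions.
  q·r → 1 ε-transition
  q·r | q | p | r → 9 ε-transitions

9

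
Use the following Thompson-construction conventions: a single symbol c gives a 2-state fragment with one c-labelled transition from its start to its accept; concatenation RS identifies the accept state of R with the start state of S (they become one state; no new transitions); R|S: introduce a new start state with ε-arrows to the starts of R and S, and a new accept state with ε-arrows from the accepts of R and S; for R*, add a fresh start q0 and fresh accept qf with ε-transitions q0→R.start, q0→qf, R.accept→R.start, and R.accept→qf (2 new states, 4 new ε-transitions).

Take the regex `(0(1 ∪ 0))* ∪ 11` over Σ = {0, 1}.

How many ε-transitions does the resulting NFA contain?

12

Bottom-up over the parse tree:
Each of the 5 symbol leaves contributes 0 ε-transitions.
  1 ∪ 0 → 4 ε-transitions
  0(1 ∪ 0) → 4 ε-transitions
  (0(1 ∪ 0))* → 8 ε-transitions
  11 → 0 ε-transitions
  (0(1 ∪ 0))* ∪ 11 → 12 ε-transitions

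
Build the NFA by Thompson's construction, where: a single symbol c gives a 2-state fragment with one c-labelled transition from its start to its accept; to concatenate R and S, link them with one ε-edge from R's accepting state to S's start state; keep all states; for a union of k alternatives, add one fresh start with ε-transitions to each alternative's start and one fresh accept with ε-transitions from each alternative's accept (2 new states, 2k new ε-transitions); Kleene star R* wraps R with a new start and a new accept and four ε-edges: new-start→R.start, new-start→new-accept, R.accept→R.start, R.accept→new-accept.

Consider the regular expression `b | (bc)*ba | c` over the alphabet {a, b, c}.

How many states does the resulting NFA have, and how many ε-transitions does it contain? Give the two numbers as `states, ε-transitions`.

16, 13

Building bottom-up:
Each of the 6 symbol leaves contributes 2 states and 0 ε-transitions.
  bc : 4 states, 1 ε-transition
  (bc)* : 6 states, 5 ε-transitions
  (bc)*ba : 10 states, 7 ε-transitions
  b | (bc)*ba | c : 16 states, 13 ε-transitions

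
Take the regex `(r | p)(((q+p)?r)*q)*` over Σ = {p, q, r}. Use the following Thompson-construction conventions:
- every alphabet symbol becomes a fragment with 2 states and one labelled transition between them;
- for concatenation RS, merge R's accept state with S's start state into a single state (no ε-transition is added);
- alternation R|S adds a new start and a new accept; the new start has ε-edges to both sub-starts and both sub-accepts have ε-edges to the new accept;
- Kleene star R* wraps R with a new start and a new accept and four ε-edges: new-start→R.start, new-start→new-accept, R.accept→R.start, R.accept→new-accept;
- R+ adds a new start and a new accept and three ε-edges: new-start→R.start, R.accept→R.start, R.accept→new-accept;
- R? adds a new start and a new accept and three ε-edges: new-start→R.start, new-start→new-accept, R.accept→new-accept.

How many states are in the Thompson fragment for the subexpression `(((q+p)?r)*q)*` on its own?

Fragment for `(((q+p)?r)*q)*`:
Each of the 4 symbol leaves contributes a 2-state fragment.
  q+ → 4 states
  q+p → 5 states
  (q+p)? → 7 states
  (q+p)?r → 8 states
  ((q+p)?r)* → 10 states
  ((q+p)?r)*q → 11 states
  (((q+p)?r)*q)* → 13 states

13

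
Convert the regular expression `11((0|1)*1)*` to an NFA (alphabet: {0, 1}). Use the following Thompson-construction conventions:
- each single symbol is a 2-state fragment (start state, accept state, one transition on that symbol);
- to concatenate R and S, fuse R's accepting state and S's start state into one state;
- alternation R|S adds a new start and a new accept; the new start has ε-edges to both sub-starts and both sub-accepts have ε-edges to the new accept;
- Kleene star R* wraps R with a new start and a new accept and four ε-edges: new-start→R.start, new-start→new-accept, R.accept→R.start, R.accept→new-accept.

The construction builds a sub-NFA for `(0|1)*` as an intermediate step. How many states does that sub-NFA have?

Fragment for `(0|1)*`:
Each of the 2 symbol leaves contributes a 2-state fragment.
  0|1 — 6 states
  (0|1)* — 8 states

8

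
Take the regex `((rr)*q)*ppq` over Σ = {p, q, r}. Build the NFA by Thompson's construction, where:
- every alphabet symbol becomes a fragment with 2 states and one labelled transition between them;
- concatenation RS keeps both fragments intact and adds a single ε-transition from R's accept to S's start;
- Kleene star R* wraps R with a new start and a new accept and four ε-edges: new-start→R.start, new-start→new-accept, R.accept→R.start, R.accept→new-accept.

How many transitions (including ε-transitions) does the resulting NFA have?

19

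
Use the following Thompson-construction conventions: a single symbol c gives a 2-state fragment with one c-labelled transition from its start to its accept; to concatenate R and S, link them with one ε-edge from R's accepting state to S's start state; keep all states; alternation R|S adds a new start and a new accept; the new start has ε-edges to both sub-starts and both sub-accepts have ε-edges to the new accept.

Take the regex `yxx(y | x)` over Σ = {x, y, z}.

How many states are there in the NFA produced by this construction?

12

By structural recursion:
Each of the 5 symbol leaves contributes a 2-state fragment.
  y | x → 6 states
  yxx(y | x) → 12 states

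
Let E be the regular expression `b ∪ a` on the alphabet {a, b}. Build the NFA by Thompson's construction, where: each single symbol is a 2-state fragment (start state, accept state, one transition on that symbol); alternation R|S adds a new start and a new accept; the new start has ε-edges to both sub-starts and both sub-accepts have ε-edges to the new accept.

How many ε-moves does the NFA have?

4

Bottom-up over the parse tree:
Each of the 2 symbol leaves contributes 0 ε-transitions.
  b ∪ a → 4 ε-transitions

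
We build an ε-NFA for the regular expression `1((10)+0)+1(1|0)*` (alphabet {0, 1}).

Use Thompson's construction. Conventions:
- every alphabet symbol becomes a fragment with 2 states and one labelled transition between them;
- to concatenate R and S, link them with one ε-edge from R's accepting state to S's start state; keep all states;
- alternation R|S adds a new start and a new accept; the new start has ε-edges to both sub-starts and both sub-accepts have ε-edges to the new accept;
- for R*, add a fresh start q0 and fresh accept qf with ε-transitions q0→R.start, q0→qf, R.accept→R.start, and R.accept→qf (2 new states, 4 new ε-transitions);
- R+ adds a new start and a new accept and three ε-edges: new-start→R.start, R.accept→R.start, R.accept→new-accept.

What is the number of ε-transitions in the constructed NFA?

19

Bottom-up over the parse tree:
Each of the 7 symbol leaves contributes 0 ε-transitions.
  10 — 1 ε-transition
  (10)+ — 4 ε-transitions
  (10)+0 — 5 ε-transitions
  ((10)+0)+ — 8 ε-transitions
  1|0 — 4 ε-transitions
  (1|0)* — 8 ε-transitions
  1((10)+0)+1(1|0)* — 19 ε-transitions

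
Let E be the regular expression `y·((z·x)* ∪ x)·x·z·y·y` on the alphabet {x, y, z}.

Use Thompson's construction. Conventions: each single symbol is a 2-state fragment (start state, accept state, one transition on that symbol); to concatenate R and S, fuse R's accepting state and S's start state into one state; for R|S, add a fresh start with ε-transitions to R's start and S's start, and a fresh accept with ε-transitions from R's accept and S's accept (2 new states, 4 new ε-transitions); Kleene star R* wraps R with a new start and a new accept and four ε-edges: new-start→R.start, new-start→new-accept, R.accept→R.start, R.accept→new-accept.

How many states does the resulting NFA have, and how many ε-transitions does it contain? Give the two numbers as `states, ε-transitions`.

14, 8

Bottom-up over the parse tree:
Each of the 8 symbol leaves contributes 2 states and 0 ε-transitions.
  z·x — 3 states, 0 ε-transitions
  (z·x)* — 5 states, 4 ε-transitions
  (z·x)* ∪ x — 9 states, 8 ε-transitions
  y·((z·x)* ∪ x)·x·z·y·y — 14 states, 8 ε-transitions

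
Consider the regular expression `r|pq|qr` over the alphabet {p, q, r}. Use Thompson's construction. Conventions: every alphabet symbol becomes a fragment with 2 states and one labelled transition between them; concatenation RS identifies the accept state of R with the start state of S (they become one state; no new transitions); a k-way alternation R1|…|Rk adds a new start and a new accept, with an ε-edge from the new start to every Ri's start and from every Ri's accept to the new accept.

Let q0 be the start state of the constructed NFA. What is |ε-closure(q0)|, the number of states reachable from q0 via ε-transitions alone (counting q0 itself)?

4

Let C(F) = |ε-closure(F.start)| within fragment F, and note whether F accepts ε. Symbol fragments have C = 1 and do not accept ε. Then:
  pq — same as the first factor's closure: |ε-closure| = 1
  qr — same as the first factor's closure: |ε-closure| = 1
  r|pq|qr — new start ε-reaches every alternative's start; none of them accept ε, so the new accept is not reached: |ε-closure| = 1 + 1 + 1 + 1 = 4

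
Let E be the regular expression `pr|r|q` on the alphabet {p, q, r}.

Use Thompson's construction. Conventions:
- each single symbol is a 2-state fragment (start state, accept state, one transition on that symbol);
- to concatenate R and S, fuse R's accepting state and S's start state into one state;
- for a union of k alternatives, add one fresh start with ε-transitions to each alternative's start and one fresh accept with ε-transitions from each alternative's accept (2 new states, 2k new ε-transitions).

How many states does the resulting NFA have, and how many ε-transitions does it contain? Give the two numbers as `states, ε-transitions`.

9, 6

Per subexpression:
Each of the 4 symbol leaves contributes 2 states and 0 ε-transitions.
  pr : 3 states, 0 ε-transitions
  pr|r|q : 9 states, 6 ε-transitions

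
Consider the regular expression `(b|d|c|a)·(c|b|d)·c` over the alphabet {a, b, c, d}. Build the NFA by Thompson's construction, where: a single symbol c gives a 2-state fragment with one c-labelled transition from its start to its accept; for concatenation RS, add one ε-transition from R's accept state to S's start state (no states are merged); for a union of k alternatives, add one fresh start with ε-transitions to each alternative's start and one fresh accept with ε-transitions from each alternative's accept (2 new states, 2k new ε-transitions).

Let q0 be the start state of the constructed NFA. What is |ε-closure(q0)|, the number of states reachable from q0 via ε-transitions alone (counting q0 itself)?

5

Let C(F) = |ε-closure(F.start)| within fragment F, and note whether F accepts ε. Symbol fragments have C = 1 and do not accept ε. Then:
  b|d|c|a → new start ε-reaches every alternative's start; none of them accept ε, so the new accept is not reached: |ε-closure| = 1 + 1 + 1 + 1 + 1 = 5
  c|b|d → |ε-closure| = 1 + 1 + 1 + 1 = 4 (the new accept is not ε-reachable since no branch accepts ε)
  (b|d|c|a)·(c|b|d)·c → |ε-closure| equals the left operand's closure size = 5 (its accept is not ε-reachable, so the closure stops there)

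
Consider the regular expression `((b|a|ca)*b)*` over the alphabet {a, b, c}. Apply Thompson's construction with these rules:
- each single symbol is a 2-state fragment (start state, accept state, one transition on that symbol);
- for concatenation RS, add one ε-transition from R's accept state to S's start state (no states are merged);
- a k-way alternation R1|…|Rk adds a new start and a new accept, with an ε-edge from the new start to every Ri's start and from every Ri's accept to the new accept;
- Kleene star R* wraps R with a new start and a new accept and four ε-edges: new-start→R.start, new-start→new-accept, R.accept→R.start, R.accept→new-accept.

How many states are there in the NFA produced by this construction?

By structural recursion:
Each of the 5 symbol leaves contributes a 2-state fragment.
  ca : 4 states
  b|a|ca : 10 states
  (b|a|ca)* : 12 states
  (b|a|ca)*b : 14 states
  ((b|a|ca)*b)* : 16 states

16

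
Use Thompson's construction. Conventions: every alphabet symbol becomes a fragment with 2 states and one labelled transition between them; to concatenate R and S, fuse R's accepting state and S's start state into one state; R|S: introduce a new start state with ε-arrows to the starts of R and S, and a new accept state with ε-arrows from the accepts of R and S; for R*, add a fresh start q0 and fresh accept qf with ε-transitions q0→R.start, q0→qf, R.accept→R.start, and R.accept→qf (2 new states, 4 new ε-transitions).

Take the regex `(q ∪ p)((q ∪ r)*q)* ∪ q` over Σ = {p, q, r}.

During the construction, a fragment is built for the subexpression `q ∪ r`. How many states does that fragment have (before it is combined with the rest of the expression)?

6

Fragment for `q ∪ r`:
Each of the 2 symbol leaves contributes a 2-state fragment.
  q ∪ r — 6 states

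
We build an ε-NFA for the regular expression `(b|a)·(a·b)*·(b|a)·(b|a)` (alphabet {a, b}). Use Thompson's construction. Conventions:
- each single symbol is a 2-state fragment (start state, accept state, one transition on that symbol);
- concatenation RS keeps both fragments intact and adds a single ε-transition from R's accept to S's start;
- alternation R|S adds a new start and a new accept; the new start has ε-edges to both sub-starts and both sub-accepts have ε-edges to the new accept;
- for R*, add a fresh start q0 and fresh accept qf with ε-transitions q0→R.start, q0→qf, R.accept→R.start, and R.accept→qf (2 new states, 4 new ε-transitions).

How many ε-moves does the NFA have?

By structural recursion:
Each of the 8 symbol leaves contributes 0 ε-transitions.
  b|a → 4 ε-transitions
  a·b → 1 ε-transition
  (a·b)* → 5 ε-transitions
  b|a → 4 ε-transitions
  b|a → 4 ε-transitions
  (b|a)·(a·b)*·(b|a)·(b|a) → 20 ε-transitions

20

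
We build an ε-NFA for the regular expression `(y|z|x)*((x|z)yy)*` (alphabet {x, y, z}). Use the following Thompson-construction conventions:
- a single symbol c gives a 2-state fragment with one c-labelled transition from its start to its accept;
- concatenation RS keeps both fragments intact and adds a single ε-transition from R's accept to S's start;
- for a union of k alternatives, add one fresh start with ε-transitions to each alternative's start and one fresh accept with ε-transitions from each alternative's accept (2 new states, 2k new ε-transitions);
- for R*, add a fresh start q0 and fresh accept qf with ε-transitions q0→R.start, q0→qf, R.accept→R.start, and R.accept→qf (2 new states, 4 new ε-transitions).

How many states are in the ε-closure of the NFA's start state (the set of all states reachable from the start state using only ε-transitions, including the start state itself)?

11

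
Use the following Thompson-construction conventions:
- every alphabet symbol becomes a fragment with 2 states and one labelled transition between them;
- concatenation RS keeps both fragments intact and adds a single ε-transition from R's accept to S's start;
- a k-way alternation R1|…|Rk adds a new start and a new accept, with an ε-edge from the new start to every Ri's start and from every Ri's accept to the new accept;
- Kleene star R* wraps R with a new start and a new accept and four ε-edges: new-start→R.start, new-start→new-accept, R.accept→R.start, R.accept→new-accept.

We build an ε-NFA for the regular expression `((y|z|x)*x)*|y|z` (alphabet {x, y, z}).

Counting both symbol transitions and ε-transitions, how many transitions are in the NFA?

27

Building bottom-up:
Each of the 6 symbol leaves contributes 1 transition (1 symbol, 0 ε).
  y|z|x = 9 transitions (3 symbol, 6 ε)
  (y|z|x)* = 13 transitions (3 symbol, 10 ε)
  (y|z|x)*x = 15 transitions (4 symbol, 11 ε)
  ((y|z|x)*x)* = 19 transitions (4 symbol, 15 ε)
  ((y|z|x)*x)*|y|z = 27 transitions (6 symbol, 21 ε)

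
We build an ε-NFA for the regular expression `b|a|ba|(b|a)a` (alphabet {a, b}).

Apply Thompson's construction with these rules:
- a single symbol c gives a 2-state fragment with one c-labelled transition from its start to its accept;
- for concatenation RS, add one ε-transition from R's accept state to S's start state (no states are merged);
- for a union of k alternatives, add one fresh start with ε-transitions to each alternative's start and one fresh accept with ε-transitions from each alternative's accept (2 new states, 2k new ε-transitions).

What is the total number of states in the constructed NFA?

Bottom-up over the parse tree:
Each of the 7 symbol leaves contributes a 2-state fragment.
  ba = 4 states
  b|a = 6 states
  (b|a)a = 8 states
  b|a|ba|(b|a)a = 18 states

18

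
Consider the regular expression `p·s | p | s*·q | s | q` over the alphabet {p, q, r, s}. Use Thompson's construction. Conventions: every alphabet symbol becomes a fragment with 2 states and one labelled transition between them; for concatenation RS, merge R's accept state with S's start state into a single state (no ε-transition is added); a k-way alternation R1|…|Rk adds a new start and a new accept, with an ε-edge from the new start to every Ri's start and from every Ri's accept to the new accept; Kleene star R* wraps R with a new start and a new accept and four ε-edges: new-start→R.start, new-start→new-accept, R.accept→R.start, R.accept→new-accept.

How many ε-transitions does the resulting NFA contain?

14

Per subexpression:
Each of the 7 symbol leaves contributes 0 ε-transitions.
  p·s → 0 ε-transitions
  s* → 4 ε-transitions
  s*·q → 4 ε-transitions
  p·s | p | s*·q | s | q → 14 ε-transitions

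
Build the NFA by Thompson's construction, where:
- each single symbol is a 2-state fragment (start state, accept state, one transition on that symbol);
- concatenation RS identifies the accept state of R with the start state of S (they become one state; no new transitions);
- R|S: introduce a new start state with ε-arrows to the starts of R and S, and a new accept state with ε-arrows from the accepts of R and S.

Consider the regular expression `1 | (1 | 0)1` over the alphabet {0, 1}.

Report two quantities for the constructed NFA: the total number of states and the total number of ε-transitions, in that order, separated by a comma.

11, 8

Building bottom-up:
Each of the 4 symbol leaves contributes 2 states and 0 ε-transitions.
  1 | 0 = 6 states, 4 ε-transitions
  (1 | 0)1 = 7 states, 4 ε-transitions
  1 | (1 | 0)1 = 11 states, 8 ε-transitions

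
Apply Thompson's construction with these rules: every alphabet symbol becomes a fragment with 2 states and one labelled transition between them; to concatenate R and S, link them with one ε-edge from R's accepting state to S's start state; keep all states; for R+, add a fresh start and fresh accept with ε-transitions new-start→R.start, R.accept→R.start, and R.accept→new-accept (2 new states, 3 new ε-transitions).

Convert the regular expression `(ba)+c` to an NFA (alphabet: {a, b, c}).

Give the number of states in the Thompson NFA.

8

Bottom-up over the parse tree:
Each of the 3 symbol leaves contributes a 2-state fragment.
  ba = 4 states
  (ba)+ = 6 states
  (ba)+c = 8 states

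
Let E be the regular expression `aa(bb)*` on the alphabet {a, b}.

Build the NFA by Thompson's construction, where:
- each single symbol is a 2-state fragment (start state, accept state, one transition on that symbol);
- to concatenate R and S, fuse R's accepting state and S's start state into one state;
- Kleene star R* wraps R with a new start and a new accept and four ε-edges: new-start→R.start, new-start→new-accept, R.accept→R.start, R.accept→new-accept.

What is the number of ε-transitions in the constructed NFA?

4

Recursing over subexpressions:
Each of the 4 symbol leaves contributes 0 ε-transitions.
  bb → 0 ε-transitions
  (bb)* → 4 ε-transitions
  aa(bb)* → 4 ε-transitions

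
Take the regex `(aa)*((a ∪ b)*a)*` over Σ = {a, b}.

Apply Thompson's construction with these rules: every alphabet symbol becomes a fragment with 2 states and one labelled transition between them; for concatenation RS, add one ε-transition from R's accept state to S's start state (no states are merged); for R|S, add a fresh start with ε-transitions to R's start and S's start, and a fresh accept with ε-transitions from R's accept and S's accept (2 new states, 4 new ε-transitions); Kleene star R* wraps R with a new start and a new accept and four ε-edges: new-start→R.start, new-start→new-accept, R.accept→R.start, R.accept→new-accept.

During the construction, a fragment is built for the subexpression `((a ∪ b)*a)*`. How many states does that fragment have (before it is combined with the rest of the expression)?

12

Fragment for `((a ∪ b)*a)*`:
Each of the 3 symbol leaves contributes a 2-state fragment.
  a ∪ b : 6 states
  (a ∪ b)* : 8 states
  (a ∪ b)*a : 10 states
  ((a ∪ b)*a)* : 12 states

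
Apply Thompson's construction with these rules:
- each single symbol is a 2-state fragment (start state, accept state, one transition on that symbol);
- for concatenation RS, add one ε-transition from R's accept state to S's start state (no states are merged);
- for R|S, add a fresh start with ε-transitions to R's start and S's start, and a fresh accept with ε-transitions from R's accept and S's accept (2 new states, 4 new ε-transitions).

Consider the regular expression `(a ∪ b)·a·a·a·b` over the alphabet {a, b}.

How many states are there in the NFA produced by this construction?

14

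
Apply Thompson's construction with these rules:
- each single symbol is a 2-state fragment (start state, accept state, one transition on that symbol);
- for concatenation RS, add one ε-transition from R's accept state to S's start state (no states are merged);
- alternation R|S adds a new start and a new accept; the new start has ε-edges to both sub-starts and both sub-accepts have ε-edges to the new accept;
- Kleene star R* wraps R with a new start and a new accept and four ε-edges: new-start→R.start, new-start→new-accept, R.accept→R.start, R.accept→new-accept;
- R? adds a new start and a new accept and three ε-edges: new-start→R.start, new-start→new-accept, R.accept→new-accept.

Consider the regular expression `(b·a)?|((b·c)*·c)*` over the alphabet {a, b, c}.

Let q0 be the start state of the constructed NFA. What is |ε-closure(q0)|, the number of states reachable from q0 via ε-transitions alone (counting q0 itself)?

11

Let C(F) = |ε-closure(F.start)| within fragment F, and note whether F accepts ε. Symbol fragments have C = 1 and do not accept ε. Then:
  b·a : same as the first factor's closure: |closure| = 1
  (b·a)? : new start has ε-edges to the inner start and to the new accept, so |closure| = 2 + 1 = 3
  b·c : |closure| equals the left operand's closure size = 1 (its accept is not ε-reachable, so the closure stops there)
  (b·c)* : new start has ε-edges to the inner start and to the new accept, so |closure| = 2 + 1 = 3
  (b·c)*·c : the left operand accepts ε, so the closure extends into the next operand (via the concat ε-link); |closure| = 3 + 1 = 4
  ((b·c)*·c)* : new start has ε-edges to the inner start and to the new accept, so |closure| = 2 + 4 = 6
  (b·a)?|((b·c)*·c)* : new start ε-reaches every alternative's start; at least one alternative accepts ε, so the union's new accept is reached too: |closure| = 1 + 3 + 6 + 1 = 11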